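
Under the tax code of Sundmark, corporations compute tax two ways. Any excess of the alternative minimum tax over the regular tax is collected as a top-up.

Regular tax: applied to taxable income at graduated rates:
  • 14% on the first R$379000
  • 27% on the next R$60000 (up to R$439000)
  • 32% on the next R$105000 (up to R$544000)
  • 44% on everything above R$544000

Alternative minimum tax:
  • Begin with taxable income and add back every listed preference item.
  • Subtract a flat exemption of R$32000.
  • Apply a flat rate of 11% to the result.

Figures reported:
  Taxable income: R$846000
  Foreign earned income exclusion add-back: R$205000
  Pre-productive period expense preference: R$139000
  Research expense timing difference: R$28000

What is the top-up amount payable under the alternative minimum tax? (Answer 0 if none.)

Regular tax:
  R$379000 × 14% = R$53060
  R$60000 × 27% = R$16200
  R$105000 × 32% = R$33600
  R$302000 × 44% = R$132880
  → R$235740

Alternative minimum tax:
  Adjusted income: R$846000 + R$205000 + R$139000 + R$28000 = R$1218000
  Less exemption R$32000 → base R$1186000
  R$1186000 × 11% = R$130460

R$130460 ≤ R$235740, so no add-on is due.

R$0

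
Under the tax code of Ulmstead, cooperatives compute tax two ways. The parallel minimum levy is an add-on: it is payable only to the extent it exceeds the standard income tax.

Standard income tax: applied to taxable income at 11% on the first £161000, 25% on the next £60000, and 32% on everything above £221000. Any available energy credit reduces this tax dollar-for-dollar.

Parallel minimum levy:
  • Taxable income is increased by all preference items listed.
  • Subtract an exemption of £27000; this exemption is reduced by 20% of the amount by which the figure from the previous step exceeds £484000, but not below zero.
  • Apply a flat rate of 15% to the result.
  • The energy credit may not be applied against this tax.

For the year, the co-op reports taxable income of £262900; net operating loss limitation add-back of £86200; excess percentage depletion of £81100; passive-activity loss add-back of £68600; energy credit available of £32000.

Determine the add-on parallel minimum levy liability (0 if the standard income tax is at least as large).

Standard income tax:
  £161000 × 11% = £17710
  £60000 × 25% = £15000
  £41900 × 32% = £13408
  → £46118
  Less energy credit £32000 → £14118

Parallel minimum levy:
  Adjusted income: £262900 + £86200 + £81100 + £68600 = £498800
  Exemption: £27000 − 20% × (£498800 − £484000) = £27000 − £2960 = £24040
  Base: £498800 − £24040 = £474760
  £474760 × 15% = £71214

Excess of parallel minimum levy over standard income tax: £71214 − £14118 = £57096.

£57096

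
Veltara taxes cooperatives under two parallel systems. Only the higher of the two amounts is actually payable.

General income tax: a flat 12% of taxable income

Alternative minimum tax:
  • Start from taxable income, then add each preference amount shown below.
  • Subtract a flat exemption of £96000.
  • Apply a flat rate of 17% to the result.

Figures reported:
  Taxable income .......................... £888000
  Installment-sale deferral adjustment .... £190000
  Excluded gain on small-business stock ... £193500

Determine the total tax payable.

£199835

General income tax:
  £888000 × 12% = £106560

Alternative minimum tax:
  Adjusted income: £888000 + £190000 + £193500 = £1271500
  Less exemption £96000 → base £1175500
  £1175500 × 17% = £199835

£199835 > £106560, so the alternative minimum tax is the binding amount.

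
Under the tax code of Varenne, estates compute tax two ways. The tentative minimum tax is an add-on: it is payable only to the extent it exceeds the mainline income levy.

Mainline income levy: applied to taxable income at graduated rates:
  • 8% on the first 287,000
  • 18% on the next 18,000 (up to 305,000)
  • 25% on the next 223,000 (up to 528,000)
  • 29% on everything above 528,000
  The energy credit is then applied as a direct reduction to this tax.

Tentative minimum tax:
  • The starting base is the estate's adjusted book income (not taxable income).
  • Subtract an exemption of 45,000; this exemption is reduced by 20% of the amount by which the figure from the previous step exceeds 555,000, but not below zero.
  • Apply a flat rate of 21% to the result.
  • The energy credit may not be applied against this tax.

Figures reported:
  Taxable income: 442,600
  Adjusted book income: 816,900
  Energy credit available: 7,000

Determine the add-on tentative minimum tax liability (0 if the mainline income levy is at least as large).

Tentative minimum tax:
  Base (adjusted book income): 816,900
  Exemption: 20% × (816,900 − 555,000) = 52,380 ≥ 45,000, so the exemption is fully phased out
  Base: 816,900 − 0 = 816,900
  816,900 × 21% = 171,549

Mainline income levy:
  287,000 × 8% = 22,960
  18,000 × 18% = 3,240
  137,600 × 25% = 34,400
  → 60,600
  Less energy credit 7,000 → 53,600

Excess of tentative minimum tax over mainline income levy: 171,549 − 53,600 = 117,949.

117,949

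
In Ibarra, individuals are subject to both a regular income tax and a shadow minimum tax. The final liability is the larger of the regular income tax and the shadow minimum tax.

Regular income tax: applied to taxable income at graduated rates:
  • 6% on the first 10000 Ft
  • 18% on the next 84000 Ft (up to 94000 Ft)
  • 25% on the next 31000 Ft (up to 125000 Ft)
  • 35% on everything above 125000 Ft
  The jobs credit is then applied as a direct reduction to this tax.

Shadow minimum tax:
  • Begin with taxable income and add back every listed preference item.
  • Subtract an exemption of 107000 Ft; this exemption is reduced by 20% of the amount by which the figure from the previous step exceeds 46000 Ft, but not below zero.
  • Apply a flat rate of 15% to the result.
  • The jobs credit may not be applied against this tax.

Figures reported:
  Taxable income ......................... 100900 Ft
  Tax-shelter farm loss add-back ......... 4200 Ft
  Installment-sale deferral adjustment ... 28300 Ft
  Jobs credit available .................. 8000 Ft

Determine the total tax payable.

9445 Ft

Shadow minimum tax:
  Adjusted income: 100900 Ft + 4200 Ft + 28300 Ft = 133400 Ft
  Exemption: 107000 Ft − 20% × (133400 Ft − 46000 Ft) = 107000 Ft − 17480 Ft = 89520 Ft
  Base: 133400 Ft − 89520 Ft = 43880 Ft
  43880 Ft × 15% = 6582 Ft

Regular income tax:
  10000 Ft × 6% = 600 Ft
  84000 Ft × 18% = 15120 Ft
  6900 Ft × 25% = 1725 Ft
  → 17445 Ft
  Less jobs credit 8000 Ft → 9445 Ft

9445 Ft > 6582 Ft, so the regular income tax governs.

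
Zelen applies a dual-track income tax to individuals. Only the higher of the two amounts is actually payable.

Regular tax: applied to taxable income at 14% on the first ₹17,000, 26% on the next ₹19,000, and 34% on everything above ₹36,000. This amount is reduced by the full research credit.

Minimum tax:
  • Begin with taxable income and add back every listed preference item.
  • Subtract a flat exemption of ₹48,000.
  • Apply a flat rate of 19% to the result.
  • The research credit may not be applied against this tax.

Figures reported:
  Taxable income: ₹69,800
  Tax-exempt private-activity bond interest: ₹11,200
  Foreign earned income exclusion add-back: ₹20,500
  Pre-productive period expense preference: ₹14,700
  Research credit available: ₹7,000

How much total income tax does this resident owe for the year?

₹12,958

Regular tax:
  ₹17,000 × 14% = ₹2,380
  ₹19,000 × 26% = ₹4,940
  ₹33,800 × 34% = ₹11,492
  → ₹18,812
  Less research credit ₹7,000 → ₹11,812

Minimum tax:
  Adjusted income: ₹69,800 + ₹11,200 + ₹20,500 + ₹14,700 = ₹116,200
  Less exemption ₹48,000 → base ₹68,200
  ₹68,200 × 19% = ₹12,958

₹12,958 > ₹11,812, so the minimum tax is the binding amount.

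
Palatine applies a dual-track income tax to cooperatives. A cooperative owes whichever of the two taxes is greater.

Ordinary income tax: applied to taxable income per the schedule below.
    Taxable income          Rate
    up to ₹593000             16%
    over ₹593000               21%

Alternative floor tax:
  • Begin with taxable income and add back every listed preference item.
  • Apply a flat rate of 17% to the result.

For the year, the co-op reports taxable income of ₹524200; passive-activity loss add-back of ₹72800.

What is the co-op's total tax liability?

Ordinary income tax:
  ₹524200 × 16% = ₹83872

Alternative floor tax:
  Adjusted income: ₹524200 + ₹72800 = ₹597000
  ₹597000 × 17% = ₹101490

₹101490 > ₹83872, so the alternative floor tax is the binding amount.

₹101490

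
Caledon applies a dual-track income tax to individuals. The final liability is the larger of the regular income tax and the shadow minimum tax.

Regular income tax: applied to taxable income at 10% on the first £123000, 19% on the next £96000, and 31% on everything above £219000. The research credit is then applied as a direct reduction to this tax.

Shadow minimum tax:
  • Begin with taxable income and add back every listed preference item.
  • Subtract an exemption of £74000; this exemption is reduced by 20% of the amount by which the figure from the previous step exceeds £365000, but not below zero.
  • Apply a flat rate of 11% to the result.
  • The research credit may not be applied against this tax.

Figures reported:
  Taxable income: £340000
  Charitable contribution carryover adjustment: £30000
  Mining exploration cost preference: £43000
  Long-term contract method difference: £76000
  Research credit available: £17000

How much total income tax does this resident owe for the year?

Shadow minimum tax:
  Adjusted income: £340000 + £30000 + £43000 + £76000 = £489000
  Exemption: £74000 − 20% × (£489000 − £365000) = £74000 − £24800 = £49200
  Base: £489000 − £49200 = £439800
  £439800 × 11% = £48378

Regular income tax:
  £123000 × 10% = £12300
  £96000 × 19% = £18240
  £121000 × 31% = £37510
  → £68050
  Less research credit £17000 → £51050

£51050 > £48378, so the regular income tax governs.

£51050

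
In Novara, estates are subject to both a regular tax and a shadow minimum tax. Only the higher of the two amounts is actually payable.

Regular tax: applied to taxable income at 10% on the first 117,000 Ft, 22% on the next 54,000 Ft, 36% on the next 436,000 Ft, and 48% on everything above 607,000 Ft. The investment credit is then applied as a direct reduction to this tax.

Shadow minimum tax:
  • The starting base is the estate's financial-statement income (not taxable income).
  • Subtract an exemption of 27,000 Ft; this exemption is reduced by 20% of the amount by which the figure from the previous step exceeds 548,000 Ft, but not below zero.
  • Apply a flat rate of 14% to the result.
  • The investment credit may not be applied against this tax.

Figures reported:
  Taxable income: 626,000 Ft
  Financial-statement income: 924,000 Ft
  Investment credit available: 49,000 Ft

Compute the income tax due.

140,660 Ft

Regular tax:
  117,000 Ft × 10% = 11,700 Ft
  54,000 Ft × 22% = 11,880 Ft
  436,000 Ft × 36% = 156,960 Ft
  19,000 Ft × 48% = 9,120 Ft
  → 189,660 Ft
  Less investment credit 49,000 Ft → 140,660 Ft

Shadow minimum tax:
  Base (financial-statement income): 924,000 Ft
  Exemption: 20% × (924,000 Ft − 548,000 Ft) = 75,200 Ft ≥ 27,000 Ft, so the exemption is fully phased out
  Base: 924,000 Ft − 0 Ft = 924,000 Ft
  924,000 Ft × 14% = 129,360 Ft

140,660 Ft > 129,360 Ft, so the regular tax governs.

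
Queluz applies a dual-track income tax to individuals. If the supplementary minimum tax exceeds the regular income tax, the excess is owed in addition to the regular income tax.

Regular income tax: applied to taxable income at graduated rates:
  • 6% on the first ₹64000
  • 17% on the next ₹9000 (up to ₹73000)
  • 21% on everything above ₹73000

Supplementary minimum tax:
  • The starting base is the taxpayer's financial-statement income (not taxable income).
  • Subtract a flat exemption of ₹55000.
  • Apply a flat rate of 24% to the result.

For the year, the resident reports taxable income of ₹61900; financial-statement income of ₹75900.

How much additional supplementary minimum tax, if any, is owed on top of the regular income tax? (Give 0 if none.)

Supplementary minimum tax:
  Base (financial-statement income): ₹75900
  Less exemption ₹55000 → base ₹20900
  ₹20900 × 24% = ₹5016

Regular income tax:
  ₹61900 × 6% = ₹3714

Excess of supplementary minimum tax over regular income tax: ₹5016 − ₹3714 = ₹1302.

₹1302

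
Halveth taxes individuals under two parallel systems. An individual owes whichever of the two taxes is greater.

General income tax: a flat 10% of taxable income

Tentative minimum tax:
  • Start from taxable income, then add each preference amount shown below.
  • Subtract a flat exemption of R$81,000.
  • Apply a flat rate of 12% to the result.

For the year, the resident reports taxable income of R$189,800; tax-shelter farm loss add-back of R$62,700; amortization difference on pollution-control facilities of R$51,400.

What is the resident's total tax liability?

R$26,748

General income tax:
  R$189,800 × 10% = R$18,980

Tentative minimum tax:
  Adjusted income: R$189,800 + R$62,700 + R$51,400 = R$303,900
  Less exemption R$81,000 → base R$222,900
  R$222,900 × 12% = R$26,748

R$26,748 > R$18,980, so the tentative minimum tax is the binding amount.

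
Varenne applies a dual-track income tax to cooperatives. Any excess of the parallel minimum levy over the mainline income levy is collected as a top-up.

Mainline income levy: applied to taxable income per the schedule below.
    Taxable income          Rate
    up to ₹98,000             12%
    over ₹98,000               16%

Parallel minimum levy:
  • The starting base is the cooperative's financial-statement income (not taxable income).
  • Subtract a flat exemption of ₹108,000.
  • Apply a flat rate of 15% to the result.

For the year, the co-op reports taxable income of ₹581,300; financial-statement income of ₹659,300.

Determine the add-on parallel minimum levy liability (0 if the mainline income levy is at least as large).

Parallel minimum levy:
  Base (financial-statement income): ₹659,300
  Less exemption ₹108,000 → base ₹551,300
  ₹551,300 × 15% = ₹82,695

Mainline income levy:
  ₹98,000 × 12% = ₹11,760
  ₹483,300 × 16% = ₹77,328
  → ₹89,088

₹82,695 ≤ ₹89,088, so no add-on is due.

₹0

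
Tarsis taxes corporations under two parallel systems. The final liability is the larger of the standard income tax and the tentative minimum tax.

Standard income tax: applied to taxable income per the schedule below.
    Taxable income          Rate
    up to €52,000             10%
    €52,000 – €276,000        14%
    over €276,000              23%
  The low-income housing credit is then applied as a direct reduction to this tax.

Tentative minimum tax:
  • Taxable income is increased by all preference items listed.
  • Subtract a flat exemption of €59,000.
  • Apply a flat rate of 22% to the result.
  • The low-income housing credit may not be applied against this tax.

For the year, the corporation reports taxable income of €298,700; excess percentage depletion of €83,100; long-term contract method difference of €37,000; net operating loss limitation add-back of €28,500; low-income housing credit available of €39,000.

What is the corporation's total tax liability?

Standard income tax:
  €52,000 × 10% = €5,200
  €224,000 × 14% = €31,360
  €22,700 × 23% = €5,221
  → €41,781
  Less low-income housing credit €39,000 → €2,781

Tentative minimum tax:
  Adjusted income: €298,700 + €83,100 + €37,000 + €28,500 = €447,300
  Less exemption €59,000 → base €388,300
  €388,300 × 22% = €85,426

€85,426 > €2,781, so the tentative minimum tax is the binding amount.

€85,426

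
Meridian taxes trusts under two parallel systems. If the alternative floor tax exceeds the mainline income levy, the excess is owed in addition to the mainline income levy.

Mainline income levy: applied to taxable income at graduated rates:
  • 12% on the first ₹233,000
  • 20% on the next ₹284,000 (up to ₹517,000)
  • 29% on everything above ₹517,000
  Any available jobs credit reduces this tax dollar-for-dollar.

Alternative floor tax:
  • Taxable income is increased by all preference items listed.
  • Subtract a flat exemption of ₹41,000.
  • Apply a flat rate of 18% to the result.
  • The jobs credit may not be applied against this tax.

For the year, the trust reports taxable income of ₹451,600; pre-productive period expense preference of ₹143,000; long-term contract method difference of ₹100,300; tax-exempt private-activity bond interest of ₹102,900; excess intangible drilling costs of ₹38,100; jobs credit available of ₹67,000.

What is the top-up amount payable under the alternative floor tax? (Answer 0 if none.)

Mainline income levy:
  ₹233,000 × 12% = ₹27,960
  ₹218,600 × 20% = ₹43,720
  → ₹71,680
  Less jobs credit ₹67,000 → ₹4,680

Alternative floor tax:
  Adjusted income: ₹451,600 + ₹143,000 + ₹100,300 + ₹102,900 + ₹38,100 = ₹835,900
  Less exemption ₹41,000 → base ₹794,900
  ₹794,900 × 18% = ₹143,082

Excess of alternative floor tax over mainline income levy: ₹143,082 − ₹4,680 = ₹138,402.

₹138,402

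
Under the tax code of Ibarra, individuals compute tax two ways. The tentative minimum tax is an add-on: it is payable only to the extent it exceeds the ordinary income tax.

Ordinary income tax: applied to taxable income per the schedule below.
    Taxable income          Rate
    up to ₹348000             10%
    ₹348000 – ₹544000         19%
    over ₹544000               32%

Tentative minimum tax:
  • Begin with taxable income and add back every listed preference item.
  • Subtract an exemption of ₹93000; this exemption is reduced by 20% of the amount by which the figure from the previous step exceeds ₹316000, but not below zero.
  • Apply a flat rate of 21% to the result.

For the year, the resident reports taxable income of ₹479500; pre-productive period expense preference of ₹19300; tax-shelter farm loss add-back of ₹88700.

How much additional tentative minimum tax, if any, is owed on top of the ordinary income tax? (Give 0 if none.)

Ordinary income tax:
  ₹348000 × 10% = ₹34800
  ₹131500 × 19% = ₹24985
  → ₹59785

Tentative minimum tax:
  Adjusted income: ₹479500 + ₹19300 + ₹88700 = ₹587500
  Exemption: ₹93000 − 20% × (₹587500 − ₹316000) = ₹93000 − ₹54300 = ₹38700
  Base: ₹587500 − ₹38700 = ₹548800
  ₹548800 × 21% = ₹115248

Excess of tentative minimum tax over ordinary income tax: ₹115248 − ₹59785 = ₹55463.

₹55463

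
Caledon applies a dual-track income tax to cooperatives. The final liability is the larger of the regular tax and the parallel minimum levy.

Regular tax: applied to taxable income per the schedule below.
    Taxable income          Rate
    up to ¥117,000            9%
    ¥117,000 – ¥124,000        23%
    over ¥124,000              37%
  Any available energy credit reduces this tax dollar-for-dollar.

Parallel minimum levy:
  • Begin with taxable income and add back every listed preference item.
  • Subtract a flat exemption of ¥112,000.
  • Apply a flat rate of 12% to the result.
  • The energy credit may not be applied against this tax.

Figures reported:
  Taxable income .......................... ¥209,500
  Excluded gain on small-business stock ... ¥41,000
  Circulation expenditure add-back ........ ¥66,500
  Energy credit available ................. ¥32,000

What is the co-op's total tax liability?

Regular tax:
  ¥117,000 × 9% = ¥10,530
  ¥7,000 × 23% = ¥1,610
  ¥85,500 × 37% = ¥31,635
  → ¥43,775
  Less energy credit ¥32,000 → ¥11,775

Parallel minimum levy:
  Adjusted income: ¥209,500 + ¥41,000 + ¥66,500 = ¥317,000
  Less exemption ¥112,000 → base ¥205,000
  ¥205,000 × 12% = ¥24,600

¥24,600 > ¥11,775, so the parallel minimum levy is the binding amount.

¥24,600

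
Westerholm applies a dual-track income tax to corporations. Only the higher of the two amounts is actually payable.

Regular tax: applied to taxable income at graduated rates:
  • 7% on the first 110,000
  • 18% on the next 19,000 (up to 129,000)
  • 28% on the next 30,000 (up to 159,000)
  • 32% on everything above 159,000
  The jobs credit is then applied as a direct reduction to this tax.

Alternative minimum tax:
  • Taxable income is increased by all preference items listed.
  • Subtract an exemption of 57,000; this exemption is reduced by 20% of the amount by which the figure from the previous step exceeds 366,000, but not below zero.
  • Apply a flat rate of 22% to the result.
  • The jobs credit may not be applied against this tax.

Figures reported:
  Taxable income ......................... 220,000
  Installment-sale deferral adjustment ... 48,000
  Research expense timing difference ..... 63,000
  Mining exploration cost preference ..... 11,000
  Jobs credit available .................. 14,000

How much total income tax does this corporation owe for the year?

62,700

Regular tax:
  110,000 × 7% = 7,700
  19,000 × 18% = 3,420
  30,000 × 28% = 8,400
  61,000 × 32% = 19,520
  → 39,040
  Less jobs credit 14,000 → 25,040

Alternative minimum tax:
  Adjusted income: 220,000 + 48,000 + 63,000 + 11,000 = 342,000
  Exemption: 342,000 ≤ 366,000, so full 57,000 applies
  Base: 342,000 − 57,000 = 285,000
  285,000 × 22% = 62,700

62,700 > 25,040, so the alternative minimum tax is the binding amount.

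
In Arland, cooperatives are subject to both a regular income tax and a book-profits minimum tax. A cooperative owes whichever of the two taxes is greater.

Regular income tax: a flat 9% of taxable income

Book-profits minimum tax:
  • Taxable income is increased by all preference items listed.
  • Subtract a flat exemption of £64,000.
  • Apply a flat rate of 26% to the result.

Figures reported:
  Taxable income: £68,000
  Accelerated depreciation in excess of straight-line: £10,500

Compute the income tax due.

£6,120

Book-profits minimum tax:
  Adjusted income: £68,000 + £10,500 = £78,500
  Less exemption £64,000 → base £14,500
  £14,500 × 26% = £3,770

Regular income tax:
  £68,000 × 9% = £6,120

£6,120 > £3,770, so the regular income tax governs.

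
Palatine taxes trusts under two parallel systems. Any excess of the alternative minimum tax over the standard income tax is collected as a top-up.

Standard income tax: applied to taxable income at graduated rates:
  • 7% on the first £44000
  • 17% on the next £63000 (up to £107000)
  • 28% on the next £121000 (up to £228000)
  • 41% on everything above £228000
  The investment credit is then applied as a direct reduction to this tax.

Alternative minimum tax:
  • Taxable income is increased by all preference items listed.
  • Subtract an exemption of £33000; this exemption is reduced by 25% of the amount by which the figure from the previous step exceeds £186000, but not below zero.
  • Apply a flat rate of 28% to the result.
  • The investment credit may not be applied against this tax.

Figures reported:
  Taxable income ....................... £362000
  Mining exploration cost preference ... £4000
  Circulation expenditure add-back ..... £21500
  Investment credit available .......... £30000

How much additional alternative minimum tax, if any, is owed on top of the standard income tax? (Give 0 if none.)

Standard income tax:
  £44000 × 7% = £3080
  £63000 × 17% = £10710
  £121000 × 28% = £33880
  £134000 × 41% = £54940
  → £102610
  Less investment credit £30000 → £72610

Alternative minimum tax:
  Adjusted income: £362000 + £4000 + £21500 = £387500
  Exemption: 25% × (£387500 − £186000) = £50375 ≥ £33000, so the exemption is fully phased out
  Base: £387500 − £0 = £387500
  £387500 × 28% = £108500

Excess of alternative minimum tax over standard income tax: £108500 − £72610 = £35890.

£35890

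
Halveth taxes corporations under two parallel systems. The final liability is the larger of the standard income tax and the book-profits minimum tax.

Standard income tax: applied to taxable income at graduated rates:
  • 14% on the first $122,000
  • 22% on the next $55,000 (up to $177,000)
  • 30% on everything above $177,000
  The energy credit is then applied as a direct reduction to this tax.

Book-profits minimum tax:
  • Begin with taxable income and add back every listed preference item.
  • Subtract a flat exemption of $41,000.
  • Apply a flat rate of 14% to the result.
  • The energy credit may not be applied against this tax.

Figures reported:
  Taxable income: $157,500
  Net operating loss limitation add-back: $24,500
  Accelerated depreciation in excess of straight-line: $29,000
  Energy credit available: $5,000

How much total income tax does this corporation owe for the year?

Standard income tax:
  $122,000 × 14% = $17,080
  $35,500 × 22% = $7,810
  → $24,890
  Less energy credit $5,000 → $19,890

Book-profits minimum tax:
  Adjusted income: $157,500 + $24,500 + $29,000 = $211,000
  Less exemption $41,000 → base $170,000
  $170,000 × 14% = $23,800

$23,800 > $19,890, so the book-profits minimum tax is the binding amount.

$23,800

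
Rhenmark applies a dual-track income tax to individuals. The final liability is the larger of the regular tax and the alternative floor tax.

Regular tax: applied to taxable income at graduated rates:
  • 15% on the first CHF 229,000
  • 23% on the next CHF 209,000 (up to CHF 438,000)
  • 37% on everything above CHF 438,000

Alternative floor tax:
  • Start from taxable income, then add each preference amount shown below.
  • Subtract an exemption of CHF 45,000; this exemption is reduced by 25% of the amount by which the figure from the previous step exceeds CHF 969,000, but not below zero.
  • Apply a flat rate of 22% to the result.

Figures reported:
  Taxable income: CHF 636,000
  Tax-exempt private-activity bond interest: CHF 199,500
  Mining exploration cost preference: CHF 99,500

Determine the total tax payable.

Alternative floor tax:
  Adjusted income: CHF 636,000 + CHF 199,500 + CHF 99,500 = CHF 935,000
  Exemption: CHF 935,000 ≤ CHF 969,000, so full CHF 45,000 applies
  Base: CHF 935,000 − CHF 45,000 = CHF 890,000
  CHF 890,000 × 22% = CHF 195,800

Regular tax:
  CHF 229,000 × 15% = CHF 34,350
  CHF 209,000 × 23% = CHF 48,070
  CHF 198,000 × 37% = CHF 73,260
  → CHF 155,680

CHF 195,800 > CHF 155,680, so the alternative floor tax is the binding amount.

CHF 195,800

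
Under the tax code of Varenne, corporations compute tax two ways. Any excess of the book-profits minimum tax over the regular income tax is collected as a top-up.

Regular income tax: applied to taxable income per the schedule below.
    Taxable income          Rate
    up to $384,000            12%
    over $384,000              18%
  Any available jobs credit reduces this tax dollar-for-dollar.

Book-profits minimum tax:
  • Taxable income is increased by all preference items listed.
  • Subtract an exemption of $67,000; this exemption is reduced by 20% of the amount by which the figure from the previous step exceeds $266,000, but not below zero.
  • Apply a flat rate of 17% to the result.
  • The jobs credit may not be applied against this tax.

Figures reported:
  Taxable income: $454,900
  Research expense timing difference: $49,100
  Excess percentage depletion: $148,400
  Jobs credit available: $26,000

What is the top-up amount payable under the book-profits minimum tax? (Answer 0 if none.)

$78,066

Regular income tax:
  $384,000 × 12% = $46,080
  $70,900 × 18% = $12,762
  → $58,842
  Less jobs credit $26,000 → $32,842

Book-profits minimum tax:
  Adjusted income: $454,900 + $49,100 + $148,400 = $652,400
  Exemption: 20% × ($652,400 − $266,000) = $77,280 ≥ $67,000, so the exemption is fully phased out
  Base: $652,400 − $0 = $652,400
  $652,400 × 17% = $110,908

Excess of book-profits minimum tax over regular income tax: $110,908 − $32,842 = $78,066.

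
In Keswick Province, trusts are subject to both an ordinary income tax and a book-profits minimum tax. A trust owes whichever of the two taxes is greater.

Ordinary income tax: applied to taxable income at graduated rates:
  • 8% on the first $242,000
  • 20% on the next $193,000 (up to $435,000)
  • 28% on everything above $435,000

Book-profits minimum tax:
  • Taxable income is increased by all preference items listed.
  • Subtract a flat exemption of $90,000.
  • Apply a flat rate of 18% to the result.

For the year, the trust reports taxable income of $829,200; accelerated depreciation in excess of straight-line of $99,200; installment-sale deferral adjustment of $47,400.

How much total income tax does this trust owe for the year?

Ordinary income tax:
  $242,000 × 8% = $19,360
  $193,000 × 20% = $38,600
  $394,200 × 28% = $110,376
  → $168,336

Book-profits minimum tax:
  Adjusted income: $829,200 + $99,200 + $47,400 = $975,800
  Less exemption $90,000 → base $885,800
  $885,800 × 18% = $159,444

$168,336 > $159,444, so the ordinary income tax governs.

$168,336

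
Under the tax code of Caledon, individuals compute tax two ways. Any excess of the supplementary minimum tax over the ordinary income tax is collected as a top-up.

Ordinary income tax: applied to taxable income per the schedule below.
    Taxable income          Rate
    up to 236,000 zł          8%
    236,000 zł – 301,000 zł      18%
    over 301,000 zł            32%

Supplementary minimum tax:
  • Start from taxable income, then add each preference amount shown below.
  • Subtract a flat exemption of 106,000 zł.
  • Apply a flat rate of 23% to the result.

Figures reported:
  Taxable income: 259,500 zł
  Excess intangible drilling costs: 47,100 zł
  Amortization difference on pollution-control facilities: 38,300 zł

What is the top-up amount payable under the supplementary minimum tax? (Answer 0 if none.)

Supplementary minimum tax:
  Adjusted income: 259,500 zł + 47,100 zł + 38,300 zł = 344,900 zł
  Less exemption 106,000 zł → base 238,900 zł
  238,900 zł × 23% = 54,947 zł

Ordinary income tax:
  236,000 zł × 8% = 18,880 zł
  23,500 zł × 18% = 4,230 zł
  → 23,110 zł

Excess of supplementary minimum tax over ordinary income tax: 54,947 zł − 23,110 zł = 31,837 zł.

31,837 zł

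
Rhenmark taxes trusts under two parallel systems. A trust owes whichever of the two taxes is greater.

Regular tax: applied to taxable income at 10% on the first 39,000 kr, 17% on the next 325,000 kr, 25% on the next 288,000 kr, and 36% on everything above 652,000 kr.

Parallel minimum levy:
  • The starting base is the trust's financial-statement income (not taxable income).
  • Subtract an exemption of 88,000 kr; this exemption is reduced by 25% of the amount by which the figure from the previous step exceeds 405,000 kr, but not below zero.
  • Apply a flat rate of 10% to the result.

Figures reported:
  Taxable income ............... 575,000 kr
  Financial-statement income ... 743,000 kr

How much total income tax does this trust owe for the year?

111,900 kr

Regular tax:
  39,000 kr × 10% = 3,900 kr
  325,000 kr × 17% = 55,250 kr
  211,000 kr × 25% = 52,750 kr
  → 111,900 kr

Parallel minimum levy:
  Base (financial-statement income): 743,000 kr
  Exemption: 88,000 kr − 25% × (743,000 kr − 405,000 kr) = 88,000 kr − 84,500 kr = 3,500 kr
  Base: 743,000 kr − 3,500 kr = 739,500 kr
  739,500 kr × 10% = 73,950 kr

111,900 kr > 73,950 kr, so the regular tax governs.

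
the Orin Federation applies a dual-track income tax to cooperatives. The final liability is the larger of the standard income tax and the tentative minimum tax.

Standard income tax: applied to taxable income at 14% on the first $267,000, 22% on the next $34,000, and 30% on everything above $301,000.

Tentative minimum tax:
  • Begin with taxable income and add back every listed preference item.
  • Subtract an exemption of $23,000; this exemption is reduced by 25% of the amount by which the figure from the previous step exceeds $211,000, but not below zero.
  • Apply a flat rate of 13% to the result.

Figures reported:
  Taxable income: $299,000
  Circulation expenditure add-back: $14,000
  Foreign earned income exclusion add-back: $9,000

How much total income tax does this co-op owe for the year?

$44,420

Standard income tax:
  $267,000 × 14% = $37,380
  $32,000 × 22% = $7,040
  → $44,420

Tentative minimum tax:
  Adjusted income: $299,000 + $14,000 + $9,000 = $322,000
  Exemption: 25% × ($322,000 − $211,000) = $27,750 ≥ $23,000, so the exemption is fully phased out
  Base: $322,000 − $0 = $322,000
  $322,000 × 13% = $41,860

$44,420 > $41,860, so the standard income tax governs.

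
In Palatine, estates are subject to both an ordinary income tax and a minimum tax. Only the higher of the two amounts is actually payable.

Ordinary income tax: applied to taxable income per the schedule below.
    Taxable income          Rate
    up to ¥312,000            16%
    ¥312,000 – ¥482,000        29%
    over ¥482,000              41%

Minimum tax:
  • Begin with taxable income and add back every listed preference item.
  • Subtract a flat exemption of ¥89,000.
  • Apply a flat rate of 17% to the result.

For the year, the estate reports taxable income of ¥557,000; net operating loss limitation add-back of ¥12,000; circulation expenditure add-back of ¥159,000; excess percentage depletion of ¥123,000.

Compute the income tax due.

¥129,970

Minimum tax:
  Adjusted income: ¥557,000 + ¥12,000 + ¥159,000 + ¥123,000 = ¥851,000
  Less exemption ¥89,000 → base ¥762,000
  ¥762,000 × 17% = ¥129,540

Ordinary income tax:
  ¥312,000 × 16% = ¥49,920
  ¥170,000 × 29% = ¥49,300
  ¥75,000 × 41% = ¥30,750
  → ¥129,970

¥129,970 > ¥129,540, so the ordinary income tax governs.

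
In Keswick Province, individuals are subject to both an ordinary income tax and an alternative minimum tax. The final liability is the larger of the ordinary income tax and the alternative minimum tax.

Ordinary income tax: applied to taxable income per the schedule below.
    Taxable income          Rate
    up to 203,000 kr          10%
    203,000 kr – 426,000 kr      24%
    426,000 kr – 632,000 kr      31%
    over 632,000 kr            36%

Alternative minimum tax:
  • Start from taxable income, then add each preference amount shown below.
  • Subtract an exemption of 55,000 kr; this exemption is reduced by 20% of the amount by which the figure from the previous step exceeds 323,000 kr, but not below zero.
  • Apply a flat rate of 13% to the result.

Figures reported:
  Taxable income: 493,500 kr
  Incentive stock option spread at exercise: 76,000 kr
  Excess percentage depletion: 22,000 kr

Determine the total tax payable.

Ordinary income tax:
  203,000 kr × 10% = 20,300 kr
  223,000 kr × 24% = 53,520 kr
  67,500 kr × 31% = 20,925 kr
  → 94,745 kr

Alternative minimum tax:
  Adjusted income: 493,500 kr + 76,000 kr + 22,000 kr = 591,500 kr
  Exemption: 55,000 kr − 20% × (591,500 kr − 323,000 kr) = 55,000 kr − 53,700 kr = 1,300 kr
  Base: 591,500 kr − 1,300 kr = 590,200 kr
  590,200 kr × 13% = 76,726 kr

94,745 kr > 76,726 kr, so the ordinary income tax governs.

94,745 kr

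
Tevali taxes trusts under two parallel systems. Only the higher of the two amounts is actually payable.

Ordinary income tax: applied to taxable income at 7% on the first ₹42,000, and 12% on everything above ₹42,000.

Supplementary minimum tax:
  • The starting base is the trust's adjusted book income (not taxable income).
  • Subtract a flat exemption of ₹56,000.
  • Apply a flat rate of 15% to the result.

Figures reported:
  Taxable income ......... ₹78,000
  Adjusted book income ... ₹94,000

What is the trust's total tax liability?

₹7,260

Supplementary minimum tax:
  Base (adjusted book income): ₹94,000
  Less exemption ₹56,000 → base ₹38,000
  ₹38,000 × 15% = ₹5,700

Ordinary income tax:
  ₹42,000 × 7% = ₹2,940
  ₹36,000 × 12% = ₹4,320
  → ₹7,260

₹7,260 > ₹5,700, so the ordinary income tax governs.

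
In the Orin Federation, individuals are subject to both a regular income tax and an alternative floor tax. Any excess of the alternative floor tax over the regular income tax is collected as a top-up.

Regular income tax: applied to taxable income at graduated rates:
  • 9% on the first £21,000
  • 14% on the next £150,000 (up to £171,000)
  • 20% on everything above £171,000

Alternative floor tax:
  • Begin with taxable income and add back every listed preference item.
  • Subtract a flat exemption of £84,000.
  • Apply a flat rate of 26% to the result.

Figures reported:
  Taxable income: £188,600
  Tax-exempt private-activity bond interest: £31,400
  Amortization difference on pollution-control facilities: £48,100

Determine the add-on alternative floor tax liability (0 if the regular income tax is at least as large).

£21,456

Regular income tax:
  £21,000 × 9% = £1,890
  £150,000 × 14% = £21,000
  £17,600 × 20% = £3,520
  → £26,410

Alternative floor tax:
  Adjusted income: £188,600 + £31,400 + £48,100 = £268,100
  Less exemption £84,000 → base £184,100
  £184,100 × 26% = £47,866

Excess of alternative floor tax over regular income tax: £47,866 − £26,410 = £21,456.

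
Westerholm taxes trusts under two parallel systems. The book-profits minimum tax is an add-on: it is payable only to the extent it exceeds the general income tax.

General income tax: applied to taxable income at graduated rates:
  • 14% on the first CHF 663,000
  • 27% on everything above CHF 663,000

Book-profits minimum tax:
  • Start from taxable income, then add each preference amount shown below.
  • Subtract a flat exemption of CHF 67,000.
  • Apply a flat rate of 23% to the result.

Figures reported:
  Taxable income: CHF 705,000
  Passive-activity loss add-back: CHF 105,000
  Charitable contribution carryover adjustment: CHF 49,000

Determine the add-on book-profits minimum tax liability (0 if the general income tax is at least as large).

CHF 78,000

Book-profits minimum tax:
  Adjusted income: CHF 705,000 + CHF 105,000 + CHF 49,000 = CHF 859,000
  Less exemption CHF 67,000 → base CHF 792,000
  CHF 792,000 × 23% = CHF 182,160

General income tax:
  CHF 663,000 × 14% = CHF 92,820
  CHF 42,000 × 27% = CHF 11,340
  → CHF 104,160

Excess of book-profits minimum tax over general income tax: CHF 182,160 − CHF 104,160 = CHF 78,000.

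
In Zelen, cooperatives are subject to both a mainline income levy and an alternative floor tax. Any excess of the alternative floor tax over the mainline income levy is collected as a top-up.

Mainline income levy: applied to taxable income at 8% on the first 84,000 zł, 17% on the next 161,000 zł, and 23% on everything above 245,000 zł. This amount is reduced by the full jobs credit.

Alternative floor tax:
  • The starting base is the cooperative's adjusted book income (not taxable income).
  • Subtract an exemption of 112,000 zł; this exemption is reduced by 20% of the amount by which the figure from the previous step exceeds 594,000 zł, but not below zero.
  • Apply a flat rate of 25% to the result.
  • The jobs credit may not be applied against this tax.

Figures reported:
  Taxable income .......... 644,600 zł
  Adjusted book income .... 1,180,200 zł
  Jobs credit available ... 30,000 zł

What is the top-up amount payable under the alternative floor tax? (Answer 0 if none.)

Mainline income levy:
  84,000 zł × 8% = 6,720 zł
  161,000 zł × 17% = 27,370 zł
  399,600 zł × 23% = 91,908 zł
  → 125,998 zł
  Less jobs credit 30,000 zł → 95,998 zł

Alternative floor tax:
  Base (adjusted book income): 1,180,200 zł
  Exemption: 20% × (1,180,200 zł − 594,000 zł) = 117,240 zł ≥ 112,000 zł, so the exemption is fully phased out
  Base: 1,180,200 zł − 0 zł = 1,180,200 zł
  1,180,200 zł × 25% = 295,050 zł

Excess of alternative floor tax over mainline income levy: 295,050 zł − 95,998 zł = 199,052 zł.

199,052 zł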